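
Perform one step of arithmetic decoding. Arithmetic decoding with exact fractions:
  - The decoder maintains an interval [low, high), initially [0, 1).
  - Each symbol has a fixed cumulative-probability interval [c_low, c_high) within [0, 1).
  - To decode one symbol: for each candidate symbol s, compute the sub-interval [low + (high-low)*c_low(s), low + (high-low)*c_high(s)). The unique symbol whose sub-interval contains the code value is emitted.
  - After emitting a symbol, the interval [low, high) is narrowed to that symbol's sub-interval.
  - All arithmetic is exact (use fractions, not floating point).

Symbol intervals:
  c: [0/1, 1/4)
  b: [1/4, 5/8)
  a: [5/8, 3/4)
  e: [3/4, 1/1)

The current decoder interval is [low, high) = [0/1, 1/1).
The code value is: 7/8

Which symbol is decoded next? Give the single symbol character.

Interval width = high − low = 1/1 − 0/1 = 1/1
Scaled code = (code − low) / width = (7/8 − 0/1) / 1/1 = 7/8
  c: [0/1, 1/4) 
  b: [1/4, 5/8) 
  a: [5/8, 3/4) 
  e: [3/4, 1/1) ← scaled code falls here ✓

Answer: e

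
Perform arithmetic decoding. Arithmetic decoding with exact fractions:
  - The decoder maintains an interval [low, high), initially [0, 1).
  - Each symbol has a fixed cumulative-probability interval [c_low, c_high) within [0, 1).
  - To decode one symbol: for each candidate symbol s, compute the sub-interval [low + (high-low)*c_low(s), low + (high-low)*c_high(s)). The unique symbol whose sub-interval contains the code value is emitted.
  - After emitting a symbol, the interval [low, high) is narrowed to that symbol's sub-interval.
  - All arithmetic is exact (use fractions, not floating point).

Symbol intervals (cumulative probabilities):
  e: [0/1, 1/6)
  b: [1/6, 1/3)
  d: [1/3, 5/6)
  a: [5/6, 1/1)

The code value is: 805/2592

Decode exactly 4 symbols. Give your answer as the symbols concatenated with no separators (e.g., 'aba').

Answer: babe

Derivation:
Step 1: interval [0/1, 1/1), width = 1/1 - 0/1 = 1/1
  'e': [0/1 + 1/1*0/1, 0/1 + 1/1*1/6) = [0/1, 1/6)
  'b': [0/1 + 1/1*1/6, 0/1 + 1/1*1/3) = [1/6, 1/3) <- contains code 805/2592
  'd': [0/1 + 1/1*1/3, 0/1 + 1/1*5/6) = [1/3, 5/6)
  'a': [0/1 + 1/1*5/6, 0/1 + 1/1*1/1) = [5/6, 1/1)
  emit 'b', narrow to [1/6, 1/3)
Step 2: interval [1/6, 1/3), width = 1/3 - 1/6 = 1/6
  'e': [1/6 + 1/6*0/1, 1/6 + 1/6*1/6) = [1/6, 7/36)
  'b': [1/6 + 1/6*1/6, 1/6 + 1/6*1/3) = [7/36, 2/9)
  'd': [1/6 + 1/6*1/3, 1/6 + 1/6*5/6) = [2/9, 11/36)
  'a': [1/6 + 1/6*5/6, 1/6 + 1/6*1/1) = [11/36, 1/3) <- contains code 805/2592
  emit 'a', narrow to [11/36, 1/3)
Step 3: interval [11/36, 1/3), width = 1/3 - 11/36 = 1/36
  'e': [11/36 + 1/36*0/1, 11/36 + 1/36*1/6) = [11/36, 67/216)
  'b': [11/36 + 1/36*1/6, 11/36 + 1/36*1/3) = [67/216, 17/54) <- contains code 805/2592
  'd': [11/36 + 1/36*1/3, 11/36 + 1/36*5/6) = [17/54, 71/216)
  'a': [11/36 + 1/36*5/6, 11/36 + 1/36*1/1) = [71/216, 1/3)
  emit 'b', narrow to [67/216, 17/54)
Step 4: interval [67/216, 17/54), width = 17/54 - 67/216 = 1/216
  'e': [67/216 + 1/216*0/1, 67/216 + 1/216*1/6) = [67/216, 403/1296) <- contains code 805/2592
  'b': [67/216 + 1/216*1/6, 67/216 + 1/216*1/3) = [403/1296, 101/324)
  'd': [67/216 + 1/216*1/3, 67/216 + 1/216*5/6) = [101/324, 407/1296)
  'a': [67/216 + 1/216*5/6, 67/216 + 1/216*1/1) = [407/1296, 17/54)
  emit 'e', narrow to [67/216, 403/1296)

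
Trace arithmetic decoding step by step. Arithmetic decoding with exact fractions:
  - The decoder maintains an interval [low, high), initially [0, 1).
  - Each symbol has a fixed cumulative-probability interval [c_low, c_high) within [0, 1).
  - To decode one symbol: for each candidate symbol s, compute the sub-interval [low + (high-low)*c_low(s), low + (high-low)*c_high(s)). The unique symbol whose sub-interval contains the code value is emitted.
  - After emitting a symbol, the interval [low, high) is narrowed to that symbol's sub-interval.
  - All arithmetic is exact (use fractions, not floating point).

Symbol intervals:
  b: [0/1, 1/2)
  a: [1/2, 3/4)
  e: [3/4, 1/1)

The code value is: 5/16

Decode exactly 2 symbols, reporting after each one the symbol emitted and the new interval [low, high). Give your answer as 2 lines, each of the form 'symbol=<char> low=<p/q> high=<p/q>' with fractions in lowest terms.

Answer: symbol=b low=0/1 high=1/2
symbol=a low=1/4 high=3/8

Derivation:
Step 1: interval [0/1, 1/1), width = 1/1 - 0/1 = 1/1
  'b': [0/1 + 1/1*0/1, 0/1 + 1/1*1/2) = [0/1, 1/2) <- contains code 5/16
  'a': [0/1 + 1/1*1/2, 0/1 + 1/1*3/4) = [1/2, 3/4)
  'e': [0/1 + 1/1*3/4, 0/1 + 1/1*1/1) = [3/4, 1/1)
  emit 'b', narrow to [0/1, 1/2)
Step 2: interval [0/1, 1/2), width = 1/2 - 0/1 = 1/2
  'b': [0/1 + 1/2*0/1, 0/1 + 1/2*1/2) = [0/1, 1/4)
  'a': [0/1 + 1/2*1/2, 0/1 + 1/2*3/4) = [1/4, 3/8) <- contains code 5/16
  'e': [0/1 + 1/2*3/4, 0/1 + 1/2*1/1) = [3/8, 1/2)
  emit 'a', narrow to [1/4, 3/8)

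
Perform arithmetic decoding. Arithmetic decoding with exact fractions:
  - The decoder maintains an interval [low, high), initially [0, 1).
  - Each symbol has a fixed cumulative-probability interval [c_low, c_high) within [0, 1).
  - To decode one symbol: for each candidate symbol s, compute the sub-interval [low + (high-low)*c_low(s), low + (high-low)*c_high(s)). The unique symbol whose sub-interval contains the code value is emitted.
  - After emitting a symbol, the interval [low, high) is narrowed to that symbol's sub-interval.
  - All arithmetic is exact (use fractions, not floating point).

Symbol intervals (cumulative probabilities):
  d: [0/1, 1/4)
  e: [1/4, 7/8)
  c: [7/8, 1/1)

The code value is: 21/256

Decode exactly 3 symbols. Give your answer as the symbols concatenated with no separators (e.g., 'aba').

Step 1: interval [0/1, 1/1), width = 1/1 - 0/1 = 1/1
  'd': [0/1 + 1/1*0/1, 0/1 + 1/1*1/4) = [0/1, 1/4) <- contains code 21/256
  'e': [0/1 + 1/1*1/4, 0/1 + 1/1*7/8) = [1/4, 7/8)
  'c': [0/1 + 1/1*7/8, 0/1 + 1/1*1/1) = [7/8, 1/1)
  emit 'd', narrow to [0/1, 1/4)
Step 2: interval [0/1, 1/4), width = 1/4 - 0/1 = 1/4
  'd': [0/1 + 1/4*0/1, 0/1 + 1/4*1/4) = [0/1, 1/16)
  'e': [0/1 + 1/4*1/4, 0/1 + 1/4*7/8) = [1/16, 7/32) <- contains code 21/256
  'c': [0/1 + 1/4*7/8, 0/1 + 1/4*1/1) = [7/32, 1/4)
  emit 'e', narrow to [1/16, 7/32)
Step 3: interval [1/16, 7/32), width = 7/32 - 1/16 = 5/32
  'd': [1/16 + 5/32*0/1, 1/16 + 5/32*1/4) = [1/16, 13/128) <- contains code 21/256
  'e': [1/16 + 5/32*1/4, 1/16 + 5/32*7/8) = [13/128, 51/256)
  'c': [1/16 + 5/32*7/8, 1/16 + 5/32*1/1) = [51/256, 7/32)
  emit 'd', narrow to [1/16, 13/128)

Answer: ded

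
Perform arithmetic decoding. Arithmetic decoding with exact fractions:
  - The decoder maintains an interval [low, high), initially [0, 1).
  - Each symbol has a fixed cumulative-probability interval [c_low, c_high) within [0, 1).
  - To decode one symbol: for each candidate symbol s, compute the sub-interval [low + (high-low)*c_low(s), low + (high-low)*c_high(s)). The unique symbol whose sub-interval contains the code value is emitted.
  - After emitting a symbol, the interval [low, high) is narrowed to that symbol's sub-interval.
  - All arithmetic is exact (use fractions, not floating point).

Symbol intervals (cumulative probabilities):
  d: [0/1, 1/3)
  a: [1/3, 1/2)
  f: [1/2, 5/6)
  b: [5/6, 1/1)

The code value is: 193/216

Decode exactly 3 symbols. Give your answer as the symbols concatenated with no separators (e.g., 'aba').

Step 1: interval [0/1, 1/1), width = 1/1 - 0/1 = 1/1
  'd': [0/1 + 1/1*0/1, 0/1 + 1/1*1/3) = [0/1, 1/3)
  'a': [0/1 + 1/1*1/3, 0/1 + 1/1*1/2) = [1/3, 1/2)
  'f': [0/1 + 1/1*1/2, 0/1 + 1/1*5/6) = [1/2, 5/6)
  'b': [0/1 + 1/1*5/6, 0/1 + 1/1*1/1) = [5/6, 1/1) <- contains code 193/216
  emit 'b', narrow to [5/6, 1/1)
Step 2: interval [5/6, 1/1), width = 1/1 - 5/6 = 1/6
  'd': [5/6 + 1/6*0/1, 5/6 + 1/6*1/3) = [5/6, 8/9)
  'a': [5/6 + 1/6*1/3, 5/6 + 1/6*1/2) = [8/9, 11/12) <- contains code 193/216
  'f': [5/6 + 1/6*1/2, 5/6 + 1/6*5/6) = [11/12, 35/36)
  'b': [5/6 + 1/6*5/6, 5/6 + 1/6*1/1) = [35/36, 1/1)
  emit 'a', narrow to [8/9, 11/12)
Step 3: interval [8/9, 11/12), width = 11/12 - 8/9 = 1/36
  'd': [8/9 + 1/36*0/1, 8/9 + 1/36*1/3) = [8/9, 97/108) <- contains code 193/216
  'a': [8/9 + 1/36*1/3, 8/9 + 1/36*1/2) = [97/108, 65/72)
  'f': [8/9 + 1/36*1/2, 8/9 + 1/36*5/6) = [65/72, 197/216)
  'b': [8/9 + 1/36*5/6, 8/9 + 1/36*1/1) = [197/216, 11/12)
  emit 'd', narrow to [8/9, 97/108)

Answer: bad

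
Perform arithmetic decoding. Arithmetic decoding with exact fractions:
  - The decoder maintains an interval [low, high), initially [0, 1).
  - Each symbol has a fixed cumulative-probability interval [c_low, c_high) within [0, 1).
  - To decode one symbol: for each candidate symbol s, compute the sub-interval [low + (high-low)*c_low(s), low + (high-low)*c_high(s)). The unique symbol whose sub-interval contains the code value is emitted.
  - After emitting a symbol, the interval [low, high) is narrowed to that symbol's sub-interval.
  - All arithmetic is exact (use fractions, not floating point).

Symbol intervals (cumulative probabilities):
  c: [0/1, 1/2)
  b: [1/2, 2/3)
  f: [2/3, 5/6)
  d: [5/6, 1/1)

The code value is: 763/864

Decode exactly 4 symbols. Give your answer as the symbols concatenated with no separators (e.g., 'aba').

Answer: dcbb

Derivation:
Step 1: interval [0/1, 1/1), width = 1/1 - 0/1 = 1/1
  'c': [0/1 + 1/1*0/1, 0/1 + 1/1*1/2) = [0/1, 1/2)
  'b': [0/1 + 1/1*1/2, 0/1 + 1/1*2/3) = [1/2, 2/3)
  'f': [0/1 + 1/1*2/3, 0/1 + 1/1*5/6) = [2/3, 5/6)
  'd': [0/1 + 1/1*5/6, 0/1 + 1/1*1/1) = [5/6, 1/1) <- contains code 763/864
  emit 'd', narrow to [5/6, 1/1)
Step 2: interval [5/6, 1/1), width = 1/1 - 5/6 = 1/6
  'c': [5/6 + 1/6*0/1, 5/6 + 1/6*1/2) = [5/6, 11/12) <- contains code 763/864
  'b': [5/6 + 1/6*1/2, 5/6 + 1/6*2/3) = [11/12, 17/18)
  'f': [5/6 + 1/6*2/3, 5/6 + 1/6*5/6) = [17/18, 35/36)
  'd': [5/6 + 1/6*5/6, 5/6 + 1/6*1/1) = [35/36, 1/1)
  emit 'c', narrow to [5/6, 11/12)
Step 3: interval [5/6, 11/12), width = 11/12 - 5/6 = 1/12
  'c': [5/6 + 1/12*0/1, 5/6 + 1/12*1/2) = [5/6, 7/8)
  'b': [5/6 + 1/12*1/2, 5/6 + 1/12*2/3) = [7/8, 8/9) <- contains code 763/864
  'f': [5/6 + 1/12*2/3, 5/6 + 1/12*5/6) = [8/9, 65/72)
  'd': [5/6 + 1/12*5/6, 5/6 + 1/12*1/1) = [65/72, 11/12)
  emit 'b', narrow to [7/8, 8/9)
Step 4: interval [7/8, 8/9), width = 8/9 - 7/8 = 1/72
  'c': [7/8 + 1/72*0/1, 7/8 + 1/72*1/2) = [7/8, 127/144)
  'b': [7/8 + 1/72*1/2, 7/8 + 1/72*2/3) = [127/144, 191/216) <- contains code 763/864
  'f': [7/8 + 1/72*2/3, 7/8 + 1/72*5/6) = [191/216, 383/432)
  'd': [7/8 + 1/72*5/6, 7/8 + 1/72*1/1) = [383/432, 8/9)
  emit 'b', narrow to [127/144, 191/216)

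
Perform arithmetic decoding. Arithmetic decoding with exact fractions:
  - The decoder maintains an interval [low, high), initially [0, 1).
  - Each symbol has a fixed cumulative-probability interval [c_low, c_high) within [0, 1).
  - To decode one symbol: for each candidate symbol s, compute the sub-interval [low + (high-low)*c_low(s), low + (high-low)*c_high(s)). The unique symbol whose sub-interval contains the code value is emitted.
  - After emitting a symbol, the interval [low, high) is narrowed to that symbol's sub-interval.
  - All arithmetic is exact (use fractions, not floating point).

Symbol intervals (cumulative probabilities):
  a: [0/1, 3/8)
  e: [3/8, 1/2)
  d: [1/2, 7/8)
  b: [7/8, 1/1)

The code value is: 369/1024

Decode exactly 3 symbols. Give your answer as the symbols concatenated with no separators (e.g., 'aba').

Answer: abd

Derivation:
Step 1: interval [0/1, 1/1), width = 1/1 - 0/1 = 1/1
  'a': [0/1 + 1/1*0/1, 0/1 + 1/1*3/8) = [0/1, 3/8) <- contains code 369/1024
  'e': [0/1 + 1/1*3/8, 0/1 + 1/1*1/2) = [3/8, 1/2)
  'd': [0/1 + 1/1*1/2, 0/1 + 1/1*7/8) = [1/2, 7/8)
  'b': [0/1 + 1/1*7/8, 0/1 + 1/1*1/1) = [7/8, 1/1)
  emit 'a', narrow to [0/1, 3/8)
Step 2: interval [0/1, 3/8), width = 3/8 - 0/1 = 3/8
  'a': [0/1 + 3/8*0/1, 0/1 + 3/8*3/8) = [0/1, 9/64)
  'e': [0/1 + 3/8*3/8, 0/1 + 3/8*1/2) = [9/64, 3/16)
  'd': [0/1 + 3/8*1/2, 0/1 + 3/8*7/8) = [3/16, 21/64)
  'b': [0/1 + 3/8*7/8, 0/1 + 3/8*1/1) = [21/64, 3/8) <- contains code 369/1024
  emit 'b', narrow to [21/64, 3/8)
Step 3: interval [21/64, 3/8), width = 3/8 - 21/64 = 3/64
  'a': [21/64 + 3/64*0/1, 21/64 + 3/64*3/8) = [21/64, 177/512)
  'e': [21/64 + 3/64*3/8, 21/64 + 3/64*1/2) = [177/512, 45/128)
  'd': [21/64 + 3/64*1/2, 21/64 + 3/64*7/8) = [45/128, 189/512) <- contains code 369/1024
  'b': [21/64 + 3/64*7/8, 21/64 + 3/64*1/1) = [189/512, 3/8)
  emit 'd', narrow to [45/128, 189/512)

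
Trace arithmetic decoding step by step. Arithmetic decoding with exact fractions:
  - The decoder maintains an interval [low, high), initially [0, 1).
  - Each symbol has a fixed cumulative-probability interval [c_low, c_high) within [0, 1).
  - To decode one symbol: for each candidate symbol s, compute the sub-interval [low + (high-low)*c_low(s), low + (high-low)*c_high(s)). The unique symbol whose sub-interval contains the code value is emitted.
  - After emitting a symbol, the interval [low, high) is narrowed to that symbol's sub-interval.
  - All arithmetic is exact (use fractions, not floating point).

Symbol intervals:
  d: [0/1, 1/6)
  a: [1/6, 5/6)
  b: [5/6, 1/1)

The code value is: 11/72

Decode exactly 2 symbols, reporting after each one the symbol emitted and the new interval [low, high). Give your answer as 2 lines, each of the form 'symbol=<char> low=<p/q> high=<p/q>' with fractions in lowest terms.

Step 1: interval [0/1, 1/1), width = 1/1 - 0/1 = 1/1
  'd': [0/1 + 1/1*0/1, 0/1 + 1/1*1/6) = [0/1, 1/6) <- contains code 11/72
  'a': [0/1 + 1/1*1/6, 0/1 + 1/1*5/6) = [1/6, 5/6)
  'b': [0/1 + 1/1*5/6, 0/1 + 1/1*1/1) = [5/6, 1/1)
  emit 'd', narrow to [0/1, 1/6)
Step 2: interval [0/1, 1/6), width = 1/6 - 0/1 = 1/6
  'd': [0/1 + 1/6*0/1, 0/1 + 1/6*1/6) = [0/1, 1/36)
  'a': [0/1 + 1/6*1/6, 0/1 + 1/6*5/6) = [1/36, 5/36)
  'b': [0/1 + 1/6*5/6, 0/1 + 1/6*1/1) = [5/36, 1/6) <- contains code 11/72
  emit 'b', narrow to [5/36, 1/6)

Answer: symbol=d low=0/1 high=1/6
symbol=b low=5/36 high=1/6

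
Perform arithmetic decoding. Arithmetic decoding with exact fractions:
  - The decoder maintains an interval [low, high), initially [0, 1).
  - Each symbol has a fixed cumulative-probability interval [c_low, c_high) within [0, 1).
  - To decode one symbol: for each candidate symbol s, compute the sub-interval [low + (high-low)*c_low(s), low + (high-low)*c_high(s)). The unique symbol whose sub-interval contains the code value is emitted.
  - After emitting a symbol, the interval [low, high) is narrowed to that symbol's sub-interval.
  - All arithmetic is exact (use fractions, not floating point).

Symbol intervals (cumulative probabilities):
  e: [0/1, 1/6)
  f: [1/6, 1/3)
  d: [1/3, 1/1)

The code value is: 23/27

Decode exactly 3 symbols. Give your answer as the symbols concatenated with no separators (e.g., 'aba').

Answer: ddd

Derivation:
Step 1: interval [0/1, 1/1), width = 1/1 - 0/1 = 1/1
  'e': [0/1 + 1/1*0/1, 0/1 + 1/1*1/6) = [0/1, 1/6)
  'f': [0/1 + 1/1*1/6, 0/1 + 1/1*1/3) = [1/6, 1/3)
  'd': [0/1 + 1/1*1/3, 0/1 + 1/1*1/1) = [1/3, 1/1) <- contains code 23/27
  emit 'd', narrow to [1/3, 1/1)
Step 2: interval [1/3, 1/1), width = 1/1 - 1/3 = 2/3
  'e': [1/3 + 2/3*0/1, 1/3 + 2/3*1/6) = [1/3, 4/9)
  'f': [1/3 + 2/3*1/6, 1/3 + 2/3*1/3) = [4/9, 5/9)
  'd': [1/3 + 2/3*1/3, 1/3 + 2/3*1/1) = [5/9, 1/1) <- contains code 23/27
  emit 'd', narrow to [5/9, 1/1)
Step 3: interval [5/9, 1/1), width = 1/1 - 5/9 = 4/9
  'e': [5/9 + 4/9*0/1, 5/9 + 4/9*1/6) = [5/9, 17/27)
  'f': [5/9 + 4/9*1/6, 5/9 + 4/9*1/3) = [17/27, 19/27)
  'd': [5/9 + 4/9*1/3, 5/9 + 4/9*1/1) = [19/27, 1/1) <- contains code 23/27
  emit 'd', narrow to [19/27, 1/1)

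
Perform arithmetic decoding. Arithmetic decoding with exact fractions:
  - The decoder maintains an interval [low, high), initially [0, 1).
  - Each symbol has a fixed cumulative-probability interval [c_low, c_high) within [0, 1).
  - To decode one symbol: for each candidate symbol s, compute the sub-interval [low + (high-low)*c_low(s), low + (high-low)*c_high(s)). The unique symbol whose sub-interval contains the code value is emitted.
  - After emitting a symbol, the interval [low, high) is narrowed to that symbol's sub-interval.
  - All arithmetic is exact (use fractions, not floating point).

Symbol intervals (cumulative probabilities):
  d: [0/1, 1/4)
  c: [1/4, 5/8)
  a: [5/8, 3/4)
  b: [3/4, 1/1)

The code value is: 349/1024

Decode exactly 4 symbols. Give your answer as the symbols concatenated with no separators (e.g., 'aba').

Answer: cdbb

Derivation:
Step 1: interval [0/1, 1/1), width = 1/1 - 0/1 = 1/1
  'd': [0/1 + 1/1*0/1, 0/1 + 1/1*1/4) = [0/1, 1/4)
  'c': [0/1 + 1/1*1/4, 0/1 + 1/1*5/8) = [1/4, 5/8) <- contains code 349/1024
  'a': [0/1 + 1/1*5/8, 0/1 + 1/1*3/4) = [5/8, 3/4)
  'b': [0/1 + 1/1*3/4, 0/1 + 1/1*1/1) = [3/4, 1/1)
  emit 'c', narrow to [1/4, 5/8)
Step 2: interval [1/4, 5/8), width = 5/8 - 1/4 = 3/8
  'd': [1/4 + 3/8*0/1, 1/4 + 3/8*1/4) = [1/4, 11/32) <- contains code 349/1024
  'c': [1/4 + 3/8*1/4, 1/4 + 3/8*5/8) = [11/32, 31/64)
  'a': [1/4 + 3/8*5/8, 1/4 + 3/8*3/4) = [31/64, 17/32)
  'b': [1/4 + 3/8*3/4, 1/4 + 3/8*1/1) = [17/32, 5/8)
  emit 'd', narrow to [1/4, 11/32)
Step 3: interval [1/4, 11/32), width = 11/32 - 1/4 = 3/32
  'd': [1/4 + 3/32*0/1, 1/4 + 3/32*1/4) = [1/4, 35/128)
  'c': [1/4 + 3/32*1/4, 1/4 + 3/32*5/8) = [35/128, 79/256)
  'a': [1/4 + 3/32*5/8, 1/4 + 3/32*3/4) = [79/256, 41/128)
  'b': [1/4 + 3/32*3/4, 1/4 + 3/32*1/1) = [41/128, 11/32) <- contains code 349/1024
  emit 'b', narrow to [41/128, 11/32)
Step 4: interval [41/128, 11/32), width = 11/32 - 41/128 = 3/128
  'd': [41/128 + 3/128*0/1, 41/128 + 3/128*1/4) = [41/128, 167/512)
  'c': [41/128 + 3/128*1/4, 41/128 + 3/128*5/8) = [167/512, 343/1024)
  'a': [41/128 + 3/128*5/8, 41/128 + 3/128*3/4) = [343/1024, 173/512)
  'b': [41/128 + 3/128*3/4, 41/128 + 3/128*1/1) = [173/512, 11/32) <- contains code 349/1024
  emit 'b', narrow to [173/512, 11/32)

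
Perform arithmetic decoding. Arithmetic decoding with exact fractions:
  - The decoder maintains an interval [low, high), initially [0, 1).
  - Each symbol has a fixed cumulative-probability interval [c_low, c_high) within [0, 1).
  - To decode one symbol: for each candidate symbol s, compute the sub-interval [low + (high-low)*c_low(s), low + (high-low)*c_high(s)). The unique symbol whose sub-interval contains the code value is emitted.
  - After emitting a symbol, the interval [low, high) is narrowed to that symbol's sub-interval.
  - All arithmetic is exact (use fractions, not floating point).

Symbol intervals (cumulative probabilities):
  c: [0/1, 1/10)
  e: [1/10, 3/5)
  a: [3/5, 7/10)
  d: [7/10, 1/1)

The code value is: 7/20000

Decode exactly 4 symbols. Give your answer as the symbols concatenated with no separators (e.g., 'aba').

Step 1: interval [0/1, 1/1), width = 1/1 - 0/1 = 1/1
  'c': [0/1 + 1/1*0/1, 0/1 + 1/1*1/10) = [0/1, 1/10) <- contains code 7/20000
  'e': [0/1 + 1/1*1/10, 0/1 + 1/1*3/5) = [1/10, 3/5)
  'a': [0/1 + 1/1*3/5, 0/1 + 1/1*7/10) = [3/5, 7/10)
  'd': [0/1 + 1/1*7/10, 0/1 + 1/1*1/1) = [7/10, 1/1)
  emit 'c', narrow to [0/1, 1/10)
Step 2: interval [0/1, 1/10), width = 1/10 - 0/1 = 1/10
  'c': [0/1 + 1/10*0/1, 0/1 + 1/10*1/10) = [0/1, 1/100) <- contains code 7/20000
  'e': [0/1 + 1/10*1/10, 0/1 + 1/10*3/5) = [1/100, 3/50)
  'a': [0/1 + 1/10*3/5, 0/1 + 1/10*7/10) = [3/50, 7/100)
  'd': [0/1 + 1/10*7/10, 0/1 + 1/10*1/1) = [7/100, 1/10)
  emit 'c', narrow to [0/1, 1/100)
Step 3: interval [0/1, 1/100), width = 1/100 - 0/1 = 1/100
  'c': [0/1 + 1/100*0/1, 0/1 + 1/100*1/10) = [0/1, 1/1000) <- contains code 7/20000
  'e': [0/1 + 1/100*1/10, 0/1 + 1/100*3/5) = [1/1000, 3/500)
  'a': [0/1 + 1/100*3/5, 0/1 + 1/100*7/10) = [3/500, 7/1000)
  'd': [0/1 + 1/100*7/10, 0/1 + 1/100*1/1) = [7/1000, 1/100)
  emit 'c', narrow to [0/1, 1/1000)
Step 4: interval [0/1, 1/1000), width = 1/1000 - 0/1 = 1/1000
  'c': [0/1 + 1/1000*0/1, 0/1 + 1/1000*1/10) = [0/1, 1/10000)
  'e': [0/1 + 1/1000*1/10, 0/1 + 1/1000*3/5) = [1/10000, 3/5000) <- contains code 7/20000
  'a': [0/1 + 1/1000*3/5, 0/1 + 1/1000*7/10) = [3/5000, 7/10000)
  'd': [0/1 + 1/1000*7/10, 0/1 + 1/1000*1/1) = [7/10000, 1/1000)
  emit 'e', narrow to [1/10000, 3/5000)

Answer: ccce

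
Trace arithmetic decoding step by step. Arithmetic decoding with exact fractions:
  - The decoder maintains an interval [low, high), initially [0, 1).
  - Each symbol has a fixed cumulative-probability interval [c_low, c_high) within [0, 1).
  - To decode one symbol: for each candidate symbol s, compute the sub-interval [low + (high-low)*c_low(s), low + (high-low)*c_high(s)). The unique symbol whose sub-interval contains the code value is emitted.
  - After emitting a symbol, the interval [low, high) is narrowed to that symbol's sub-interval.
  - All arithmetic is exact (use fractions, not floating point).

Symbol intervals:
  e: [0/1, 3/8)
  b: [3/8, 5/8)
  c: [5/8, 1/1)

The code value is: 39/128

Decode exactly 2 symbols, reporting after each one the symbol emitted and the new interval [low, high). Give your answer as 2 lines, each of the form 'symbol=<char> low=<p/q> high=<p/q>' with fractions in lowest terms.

Step 1: interval [0/1, 1/1), width = 1/1 - 0/1 = 1/1
  'e': [0/1 + 1/1*0/1, 0/1 + 1/1*3/8) = [0/1, 3/8) <- contains code 39/128
  'b': [0/1 + 1/1*3/8, 0/1 + 1/1*5/8) = [3/8, 5/8)
  'c': [0/1 + 1/1*5/8, 0/1 + 1/1*1/1) = [5/8, 1/1)
  emit 'e', narrow to [0/1, 3/8)
Step 2: interval [0/1, 3/8), width = 3/8 - 0/1 = 3/8
  'e': [0/1 + 3/8*0/1, 0/1 + 3/8*3/8) = [0/1, 9/64)
  'b': [0/1 + 3/8*3/8, 0/1 + 3/8*5/8) = [9/64, 15/64)
  'c': [0/1 + 3/8*5/8, 0/1 + 3/8*1/1) = [15/64, 3/8) <- contains code 39/128
  emit 'c', narrow to [15/64, 3/8)

Answer: symbol=e low=0/1 high=3/8
symbol=c low=15/64 high=3/8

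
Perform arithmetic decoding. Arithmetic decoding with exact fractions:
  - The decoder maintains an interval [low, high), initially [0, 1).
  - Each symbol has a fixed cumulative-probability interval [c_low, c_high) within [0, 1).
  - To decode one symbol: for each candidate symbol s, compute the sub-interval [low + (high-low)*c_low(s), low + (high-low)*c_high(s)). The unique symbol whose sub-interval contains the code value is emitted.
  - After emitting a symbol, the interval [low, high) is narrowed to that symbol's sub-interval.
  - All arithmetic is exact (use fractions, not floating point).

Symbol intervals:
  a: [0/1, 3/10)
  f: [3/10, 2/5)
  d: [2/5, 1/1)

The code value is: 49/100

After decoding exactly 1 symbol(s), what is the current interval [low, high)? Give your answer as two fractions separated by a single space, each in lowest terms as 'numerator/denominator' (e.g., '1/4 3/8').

Step 1: interval [0/1, 1/1), width = 1/1 - 0/1 = 1/1
  'a': [0/1 + 1/1*0/1, 0/1 + 1/1*3/10) = [0/1, 3/10)
  'f': [0/1 + 1/1*3/10, 0/1 + 1/1*2/5) = [3/10, 2/5)
  'd': [0/1 + 1/1*2/5, 0/1 + 1/1*1/1) = [2/5, 1/1) <- contains code 49/100
  emit 'd', narrow to [2/5, 1/1)

Answer: 2/5 1/1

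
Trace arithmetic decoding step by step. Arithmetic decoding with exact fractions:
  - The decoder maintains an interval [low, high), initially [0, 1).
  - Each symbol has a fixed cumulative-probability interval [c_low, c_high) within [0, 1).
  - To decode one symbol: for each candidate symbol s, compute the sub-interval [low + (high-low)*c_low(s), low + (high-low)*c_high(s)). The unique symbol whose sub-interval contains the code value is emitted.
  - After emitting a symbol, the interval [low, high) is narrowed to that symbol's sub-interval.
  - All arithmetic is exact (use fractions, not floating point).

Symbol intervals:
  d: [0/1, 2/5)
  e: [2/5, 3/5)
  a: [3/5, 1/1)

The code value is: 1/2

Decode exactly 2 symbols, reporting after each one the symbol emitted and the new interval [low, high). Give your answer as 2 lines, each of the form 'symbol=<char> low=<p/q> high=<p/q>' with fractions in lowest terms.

Step 1: interval [0/1, 1/1), width = 1/1 - 0/1 = 1/1
  'd': [0/1 + 1/1*0/1, 0/1 + 1/1*2/5) = [0/1, 2/5)
  'e': [0/1 + 1/1*2/5, 0/1 + 1/1*3/5) = [2/5, 3/5) <- contains code 1/2
  'a': [0/1 + 1/1*3/5, 0/1 + 1/1*1/1) = [3/5, 1/1)
  emit 'e', narrow to [2/5, 3/5)
Step 2: interval [2/5, 3/5), width = 3/5 - 2/5 = 1/5
  'd': [2/5 + 1/5*0/1, 2/5 + 1/5*2/5) = [2/5, 12/25)
  'e': [2/5 + 1/5*2/5, 2/5 + 1/5*3/5) = [12/25, 13/25) <- contains code 1/2
  'a': [2/5 + 1/5*3/5, 2/5 + 1/5*1/1) = [13/25, 3/5)
  emit 'e', narrow to [12/25, 13/25)

Answer: symbol=e low=2/5 high=3/5
symbol=e low=12/25 high=13/25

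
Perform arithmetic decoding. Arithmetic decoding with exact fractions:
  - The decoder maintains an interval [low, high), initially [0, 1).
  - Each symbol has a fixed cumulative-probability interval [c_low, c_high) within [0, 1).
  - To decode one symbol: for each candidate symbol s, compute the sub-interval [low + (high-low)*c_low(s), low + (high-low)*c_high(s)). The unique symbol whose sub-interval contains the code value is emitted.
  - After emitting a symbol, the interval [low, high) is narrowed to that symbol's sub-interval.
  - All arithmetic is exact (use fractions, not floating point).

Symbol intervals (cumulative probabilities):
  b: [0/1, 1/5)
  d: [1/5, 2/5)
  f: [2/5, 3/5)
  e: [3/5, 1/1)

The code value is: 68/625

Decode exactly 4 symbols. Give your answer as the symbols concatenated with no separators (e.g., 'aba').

Step 1: interval [0/1, 1/1), width = 1/1 - 0/1 = 1/1
  'b': [0/1 + 1/1*0/1, 0/1 + 1/1*1/5) = [0/1, 1/5) <- contains code 68/625
  'd': [0/1 + 1/1*1/5, 0/1 + 1/1*2/5) = [1/5, 2/5)
  'f': [0/1 + 1/1*2/5, 0/1 + 1/1*3/5) = [2/5, 3/5)
  'e': [0/1 + 1/1*3/5, 0/1 + 1/1*1/1) = [3/5, 1/1)
  emit 'b', narrow to [0/1, 1/5)
Step 2: interval [0/1, 1/5), width = 1/5 - 0/1 = 1/5
  'b': [0/1 + 1/5*0/1, 0/1 + 1/5*1/5) = [0/1, 1/25)
  'd': [0/1 + 1/5*1/5, 0/1 + 1/5*2/5) = [1/25, 2/25)
  'f': [0/1 + 1/5*2/5, 0/1 + 1/5*3/5) = [2/25, 3/25) <- contains code 68/625
  'e': [0/1 + 1/5*3/5, 0/1 + 1/5*1/1) = [3/25, 1/5)
  emit 'f', narrow to [2/25, 3/25)
Step 3: interval [2/25, 3/25), width = 3/25 - 2/25 = 1/25
  'b': [2/25 + 1/25*0/1, 2/25 + 1/25*1/5) = [2/25, 11/125)
  'd': [2/25 + 1/25*1/5, 2/25 + 1/25*2/5) = [11/125, 12/125)
  'f': [2/25 + 1/25*2/5, 2/25 + 1/25*3/5) = [12/125, 13/125)
  'e': [2/25 + 1/25*3/5, 2/25 + 1/25*1/1) = [13/125, 3/25) <- contains code 68/625
  emit 'e', narrow to [13/125, 3/25)
Step 4: interval [13/125, 3/25), width = 3/25 - 13/125 = 2/125
  'b': [13/125 + 2/125*0/1, 13/125 + 2/125*1/5) = [13/125, 67/625)
  'd': [13/125 + 2/125*1/5, 13/125 + 2/125*2/5) = [67/625, 69/625) <- contains code 68/625
  'f': [13/125 + 2/125*2/5, 13/125 + 2/125*3/5) = [69/625, 71/625)
  'e': [13/125 + 2/125*3/5, 13/125 + 2/125*1/1) = [71/625, 3/25)
  emit 'd', narrow to [67/625, 69/625)

Answer: bfed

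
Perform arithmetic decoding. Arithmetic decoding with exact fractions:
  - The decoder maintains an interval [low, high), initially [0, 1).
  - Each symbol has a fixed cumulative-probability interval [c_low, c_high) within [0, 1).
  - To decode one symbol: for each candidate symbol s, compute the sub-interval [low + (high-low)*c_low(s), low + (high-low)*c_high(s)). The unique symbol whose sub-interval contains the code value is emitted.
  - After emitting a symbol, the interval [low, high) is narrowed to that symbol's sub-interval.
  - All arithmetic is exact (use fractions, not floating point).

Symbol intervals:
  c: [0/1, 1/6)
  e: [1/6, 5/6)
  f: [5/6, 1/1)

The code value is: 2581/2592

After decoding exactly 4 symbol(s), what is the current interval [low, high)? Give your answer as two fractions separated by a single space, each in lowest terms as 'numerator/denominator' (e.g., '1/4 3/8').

Step 1: interval [0/1, 1/1), width = 1/1 - 0/1 = 1/1
  'c': [0/1 + 1/1*0/1, 0/1 + 1/1*1/6) = [0/1, 1/6)
  'e': [0/1 + 1/1*1/6, 0/1 + 1/1*5/6) = [1/6, 5/6)
  'f': [0/1 + 1/1*5/6, 0/1 + 1/1*1/1) = [5/6, 1/1) <- contains code 2581/2592
  emit 'f', narrow to [5/6, 1/1)
Step 2: interval [5/6, 1/1), width = 1/1 - 5/6 = 1/6
  'c': [5/6 + 1/6*0/1, 5/6 + 1/6*1/6) = [5/6, 31/36)
  'e': [5/6 + 1/6*1/6, 5/6 + 1/6*5/6) = [31/36, 35/36)
  'f': [5/6 + 1/6*5/6, 5/6 + 1/6*1/1) = [35/36, 1/1) <- contains code 2581/2592
  emit 'f', narrow to [35/36, 1/1)
Step 3: interval [35/36, 1/1), width = 1/1 - 35/36 = 1/36
  'c': [35/36 + 1/36*0/1, 35/36 + 1/36*1/6) = [35/36, 211/216)
  'e': [35/36 + 1/36*1/6, 35/36 + 1/36*5/6) = [211/216, 215/216)
  'f': [35/36 + 1/36*5/6, 35/36 + 1/36*1/1) = [215/216, 1/1) <- contains code 2581/2592
  emit 'f', narrow to [215/216, 1/1)
Step 4: interval [215/216, 1/1), width = 1/1 - 215/216 = 1/216
  'c': [215/216 + 1/216*0/1, 215/216 + 1/216*1/6) = [215/216, 1291/1296) <- contains code 2581/2592
  'e': [215/216 + 1/216*1/6, 215/216 + 1/216*5/6) = [1291/1296, 1295/1296)
  'f': [215/216 + 1/216*5/6, 215/216 + 1/216*1/1) = [1295/1296, 1/1)
  emit 'c', narrow to [215/216, 1291/1296)

Answer: 215/216 1291/1296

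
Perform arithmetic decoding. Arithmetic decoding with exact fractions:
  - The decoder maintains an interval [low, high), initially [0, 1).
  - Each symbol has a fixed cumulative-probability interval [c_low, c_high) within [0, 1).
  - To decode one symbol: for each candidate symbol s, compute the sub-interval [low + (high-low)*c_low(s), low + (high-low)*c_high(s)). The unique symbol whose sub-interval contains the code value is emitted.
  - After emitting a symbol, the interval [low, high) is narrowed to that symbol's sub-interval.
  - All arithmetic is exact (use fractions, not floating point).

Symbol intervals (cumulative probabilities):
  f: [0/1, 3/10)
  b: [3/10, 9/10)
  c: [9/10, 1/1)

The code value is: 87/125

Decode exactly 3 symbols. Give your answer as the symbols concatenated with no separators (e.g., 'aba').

Answer: bbb

Derivation:
Step 1: interval [0/1, 1/1), width = 1/1 - 0/1 = 1/1
  'f': [0/1 + 1/1*0/1, 0/1 + 1/1*3/10) = [0/1, 3/10)
  'b': [0/1 + 1/1*3/10, 0/1 + 1/1*9/10) = [3/10, 9/10) <- contains code 87/125
  'c': [0/1 + 1/1*9/10, 0/1 + 1/1*1/1) = [9/10, 1/1)
  emit 'b', narrow to [3/10, 9/10)
Step 2: interval [3/10, 9/10), width = 9/10 - 3/10 = 3/5
  'f': [3/10 + 3/5*0/1, 3/10 + 3/5*3/10) = [3/10, 12/25)
  'b': [3/10 + 3/5*3/10, 3/10 + 3/5*9/10) = [12/25, 21/25) <- contains code 87/125
  'c': [3/10 + 3/5*9/10, 3/10 + 3/5*1/1) = [21/25, 9/10)
  emit 'b', narrow to [12/25, 21/25)
Step 3: interval [12/25, 21/25), width = 21/25 - 12/25 = 9/25
  'f': [12/25 + 9/25*0/1, 12/25 + 9/25*3/10) = [12/25, 147/250)
  'b': [12/25 + 9/25*3/10, 12/25 + 9/25*9/10) = [147/250, 201/250) <- contains code 87/125
  'c': [12/25 + 9/25*9/10, 12/25 + 9/25*1/1) = [201/250, 21/25)
  emit 'b', narrow to [147/250, 201/250)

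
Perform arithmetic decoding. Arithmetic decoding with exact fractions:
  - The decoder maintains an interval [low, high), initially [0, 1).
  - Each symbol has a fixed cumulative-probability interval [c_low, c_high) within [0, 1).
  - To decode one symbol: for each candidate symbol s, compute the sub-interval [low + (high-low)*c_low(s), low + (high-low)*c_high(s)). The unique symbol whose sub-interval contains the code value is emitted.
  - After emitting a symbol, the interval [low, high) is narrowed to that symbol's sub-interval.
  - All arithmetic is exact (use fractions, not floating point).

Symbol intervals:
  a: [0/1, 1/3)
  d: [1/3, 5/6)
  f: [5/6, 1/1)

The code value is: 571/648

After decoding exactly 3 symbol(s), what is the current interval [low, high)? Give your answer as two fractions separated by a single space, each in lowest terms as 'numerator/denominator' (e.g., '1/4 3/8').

Step 1: interval [0/1, 1/1), width = 1/1 - 0/1 = 1/1
  'a': [0/1 + 1/1*0/1, 0/1 + 1/1*1/3) = [0/1, 1/3)
  'd': [0/1 + 1/1*1/3, 0/1 + 1/1*5/6) = [1/3, 5/6)
  'f': [0/1 + 1/1*5/6, 0/1 + 1/1*1/1) = [5/6, 1/1) <- contains code 571/648
  emit 'f', narrow to [5/6, 1/1)
Step 2: interval [5/6, 1/1), width = 1/1 - 5/6 = 1/6
  'a': [5/6 + 1/6*0/1, 5/6 + 1/6*1/3) = [5/6, 8/9) <- contains code 571/648
  'd': [5/6 + 1/6*1/3, 5/6 + 1/6*5/6) = [8/9, 35/36)
  'f': [5/6 + 1/6*5/6, 5/6 + 1/6*1/1) = [35/36, 1/1)
  emit 'a', narrow to [5/6, 8/9)
Step 3: interval [5/6, 8/9), width = 8/9 - 5/6 = 1/18
  'a': [5/6 + 1/18*0/1, 5/6 + 1/18*1/3) = [5/6, 23/27)
  'd': [5/6 + 1/18*1/3, 5/6 + 1/18*5/6) = [23/27, 95/108)
  'f': [5/6 + 1/18*5/6, 5/6 + 1/18*1/1) = [95/108, 8/9) <- contains code 571/648
  emit 'f', narrow to [95/108, 8/9)

Answer: 95/108 8/9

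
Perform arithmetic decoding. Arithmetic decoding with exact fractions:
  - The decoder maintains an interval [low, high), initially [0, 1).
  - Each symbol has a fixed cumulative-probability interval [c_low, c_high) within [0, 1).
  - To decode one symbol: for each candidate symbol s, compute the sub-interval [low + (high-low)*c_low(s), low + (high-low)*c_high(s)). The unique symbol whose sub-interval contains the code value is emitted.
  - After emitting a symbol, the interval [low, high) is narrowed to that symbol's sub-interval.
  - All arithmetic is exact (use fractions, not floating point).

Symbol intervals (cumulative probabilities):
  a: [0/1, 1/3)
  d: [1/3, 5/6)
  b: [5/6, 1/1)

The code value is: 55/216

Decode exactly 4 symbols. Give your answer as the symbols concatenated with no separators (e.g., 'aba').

Answer: adba

Derivation:
Step 1: interval [0/1, 1/1), width = 1/1 - 0/1 = 1/1
  'a': [0/1 + 1/1*0/1, 0/1 + 1/1*1/3) = [0/1, 1/3) <- contains code 55/216
  'd': [0/1 + 1/1*1/3, 0/1 + 1/1*5/6) = [1/3, 5/6)
  'b': [0/1 + 1/1*5/6, 0/1 + 1/1*1/1) = [5/6, 1/1)
  emit 'a', narrow to [0/1, 1/3)
Step 2: interval [0/1, 1/3), width = 1/3 - 0/1 = 1/3
  'a': [0/1 + 1/3*0/1, 0/1 + 1/3*1/3) = [0/1, 1/9)
  'd': [0/1 + 1/3*1/3, 0/1 + 1/3*5/6) = [1/9, 5/18) <- contains code 55/216
  'b': [0/1 + 1/3*5/6, 0/1 + 1/3*1/1) = [5/18, 1/3)
  emit 'd', narrow to [1/9, 5/18)
Step 3: interval [1/9, 5/18), width = 5/18 - 1/9 = 1/6
  'a': [1/9 + 1/6*0/1, 1/9 + 1/6*1/3) = [1/9, 1/6)
  'd': [1/9 + 1/6*1/3, 1/9 + 1/6*5/6) = [1/6, 1/4)
  'b': [1/9 + 1/6*5/6, 1/9 + 1/6*1/1) = [1/4, 5/18) <- contains code 55/216
  emit 'b', narrow to [1/4, 5/18)
Step 4: interval [1/4, 5/18), width = 5/18 - 1/4 = 1/36
  'a': [1/4 + 1/36*0/1, 1/4 + 1/36*1/3) = [1/4, 7/27) <- contains code 55/216
  'd': [1/4 + 1/36*1/3, 1/4 + 1/36*5/6) = [7/27, 59/216)
  'b': [1/4 + 1/36*5/6, 1/4 + 1/36*1/1) = [59/216, 5/18)
  emit 'a', narrow to [1/4, 7/27)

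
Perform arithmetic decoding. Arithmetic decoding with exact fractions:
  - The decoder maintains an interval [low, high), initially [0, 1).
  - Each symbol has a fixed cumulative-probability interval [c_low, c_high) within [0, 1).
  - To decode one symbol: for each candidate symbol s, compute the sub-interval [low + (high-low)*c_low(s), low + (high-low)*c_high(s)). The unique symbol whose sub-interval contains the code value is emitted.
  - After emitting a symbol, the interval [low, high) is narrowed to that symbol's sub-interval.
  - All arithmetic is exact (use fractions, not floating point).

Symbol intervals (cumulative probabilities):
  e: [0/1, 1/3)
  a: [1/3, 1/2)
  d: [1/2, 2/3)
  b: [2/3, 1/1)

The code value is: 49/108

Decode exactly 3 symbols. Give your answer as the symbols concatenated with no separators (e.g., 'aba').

Step 1: interval [0/1, 1/1), width = 1/1 - 0/1 = 1/1
  'e': [0/1 + 1/1*0/1, 0/1 + 1/1*1/3) = [0/1, 1/3)
  'a': [0/1 + 1/1*1/3, 0/1 + 1/1*1/2) = [1/3, 1/2) <- contains code 49/108
  'd': [0/1 + 1/1*1/2, 0/1 + 1/1*2/3) = [1/2, 2/3)
  'b': [0/1 + 1/1*2/3, 0/1 + 1/1*1/1) = [2/3, 1/1)
  emit 'a', narrow to [1/3, 1/2)
Step 2: interval [1/3, 1/2), width = 1/2 - 1/3 = 1/6
  'e': [1/3 + 1/6*0/1, 1/3 + 1/6*1/3) = [1/3, 7/18)
  'a': [1/3 + 1/6*1/3, 1/3 + 1/6*1/2) = [7/18, 5/12)
  'd': [1/3 + 1/6*1/2, 1/3 + 1/6*2/3) = [5/12, 4/9)
  'b': [1/3 + 1/6*2/3, 1/3 + 1/6*1/1) = [4/9, 1/2) <- contains code 49/108
  emit 'b', narrow to [4/9, 1/2)
Step 3: interval [4/9, 1/2), width = 1/2 - 4/9 = 1/18
  'e': [4/9 + 1/18*0/1, 4/9 + 1/18*1/3) = [4/9, 25/54) <- contains code 49/108
  'a': [4/9 + 1/18*1/3, 4/9 + 1/18*1/2) = [25/54, 17/36)
  'd': [4/9 + 1/18*1/2, 4/9 + 1/18*2/3) = [17/36, 13/27)
  'b': [4/9 + 1/18*2/3, 4/9 + 1/18*1/1) = [13/27, 1/2)
  emit 'e', narrow to [4/9, 25/54)

Answer: abe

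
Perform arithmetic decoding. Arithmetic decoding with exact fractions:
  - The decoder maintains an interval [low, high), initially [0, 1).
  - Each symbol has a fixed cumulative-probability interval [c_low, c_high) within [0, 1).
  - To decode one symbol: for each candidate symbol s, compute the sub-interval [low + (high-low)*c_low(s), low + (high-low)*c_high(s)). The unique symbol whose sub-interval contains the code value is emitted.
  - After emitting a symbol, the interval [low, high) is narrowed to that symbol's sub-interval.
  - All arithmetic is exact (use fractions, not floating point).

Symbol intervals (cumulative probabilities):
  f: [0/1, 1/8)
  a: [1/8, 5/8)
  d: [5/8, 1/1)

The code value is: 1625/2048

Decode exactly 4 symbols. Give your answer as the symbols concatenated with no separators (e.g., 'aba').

Answer: dadf

Derivation:
Step 1: interval [0/1, 1/1), width = 1/1 - 0/1 = 1/1
  'f': [0/1 + 1/1*0/1, 0/1 + 1/1*1/8) = [0/1, 1/8)
  'a': [0/1 + 1/1*1/8, 0/1 + 1/1*5/8) = [1/8, 5/8)
  'd': [0/1 + 1/1*5/8, 0/1 + 1/1*1/1) = [5/8, 1/1) <- contains code 1625/2048
  emit 'd', narrow to [5/8, 1/1)
Step 2: interval [5/8, 1/1), width = 1/1 - 5/8 = 3/8
  'f': [5/8 + 3/8*0/1, 5/8 + 3/8*1/8) = [5/8, 43/64)
  'a': [5/8 + 3/8*1/8, 5/8 + 3/8*5/8) = [43/64, 55/64) <- contains code 1625/2048
  'd': [5/8 + 3/8*5/8, 5/8 + 3/8*1/1) = [55/64, 1/1)
  emit 'a', narrow to [43/64, 55/64)
Step 3: interval [43/64, 55/64), width = 55/64 - 43/64 = 3/16
  'f': [43/64 + 3/16*0/1, 43/64 + 3/16*1/8) = [43/64, 89/128)
  'a': [43/64 + 3/16*1/8, 43/64 + 3/16*5/8) = [89/128, 101/128)
  'd': [43/64 + 3/16*5/8, 43/64 + 3/16*1/1) = [101/128, 55/64) <- contains code 1625/2048
  emit 'd', narrow to [101/128, 55/64)
Step 4: interval [101/128, 55/64), width = 55/64 - 101/128 = 9/128
  'f': [101/128 + 9/128*0/1, 101/128 + 9/128*1/8) = [101/128, 817/1024) <- contains code 1625/2048
  'a': [101/128 + 9/128*1/8, 101/128 + 9/128*5/8) = [817/1024, 853/1024)
  'd': [101/128 + 9/128*5/8, 101/128 + 9/128*1/1) = [853/1024, 55/64)
  emit 'f', narrow to [101/128, 817/1024)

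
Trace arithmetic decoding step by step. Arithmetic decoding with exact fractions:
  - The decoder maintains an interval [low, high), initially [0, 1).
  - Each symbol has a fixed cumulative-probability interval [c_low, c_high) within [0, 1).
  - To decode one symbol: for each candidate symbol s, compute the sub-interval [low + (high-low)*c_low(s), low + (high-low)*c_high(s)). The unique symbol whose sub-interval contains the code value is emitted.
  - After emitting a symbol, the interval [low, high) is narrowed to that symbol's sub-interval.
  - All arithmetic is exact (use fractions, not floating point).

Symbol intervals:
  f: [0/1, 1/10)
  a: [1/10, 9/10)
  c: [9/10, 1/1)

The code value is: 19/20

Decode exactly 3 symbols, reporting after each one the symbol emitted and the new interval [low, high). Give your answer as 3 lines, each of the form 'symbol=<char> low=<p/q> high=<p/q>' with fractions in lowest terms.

Answer: symbol=c low=9/10 high=1/1
symbol=a low=91/100 high=99/100
symbol=a low=459/500 high=491/500

Derivation:
Step 1: interval [0/1, 1/1), width = 1/1 - 0/1 = 1/1
  'f': [0/1 + 1/1*0/1, 0/1 + 1/1*1/10) = [0/1, 1/10)
  'a': [0/1 + 1/1*1/10, 0/1 + 1/1*9/10) = [1/10, 9/10)
  'c': [0/1 + 1/1*9/10, 0/1 + 1/1*1/1) = [9/10, 1/1) <- contains code 19/20
  emit 'c', narrow to [9/10, 1/1)
Step 2: interval [9/10, 1/1), width = 1/1 - 9/10 = 1/10
  'f': [9/10 + 1/10*0/1, 9/10 + 1/10*1/10) = [9/10, 91/100)
  'a': [9/10 + 1/10*1/10, 9/10 + 1/10*9/10) = [91/100, 99/100) <- contains code 19/20
  'c': [9/10 + 1/10*9/10, 9/10 + 1/10*1/1) = [99/100, 1/1)
  emit 'a', narrow to [91/100, 99/100)
Step 3: interval [91/100, 99/100), width = 99/100 - 91/100 = 2/25
  'f': [91/100 + 2/25*0/1, 91/100 + 2/25*1/10) = [91/100, 459/500)
  'a': [91/100 + 2/25*1/10, 91/100 + 2/25*9/10) = [459/500, 491/500) <- contains code 19/20
  'c': [91/100 + 2/25*9/10, 91/100 + 2/25*1/1) = [491/500, 99/100)
  emit 'a', narrow to [459/500, 491/500)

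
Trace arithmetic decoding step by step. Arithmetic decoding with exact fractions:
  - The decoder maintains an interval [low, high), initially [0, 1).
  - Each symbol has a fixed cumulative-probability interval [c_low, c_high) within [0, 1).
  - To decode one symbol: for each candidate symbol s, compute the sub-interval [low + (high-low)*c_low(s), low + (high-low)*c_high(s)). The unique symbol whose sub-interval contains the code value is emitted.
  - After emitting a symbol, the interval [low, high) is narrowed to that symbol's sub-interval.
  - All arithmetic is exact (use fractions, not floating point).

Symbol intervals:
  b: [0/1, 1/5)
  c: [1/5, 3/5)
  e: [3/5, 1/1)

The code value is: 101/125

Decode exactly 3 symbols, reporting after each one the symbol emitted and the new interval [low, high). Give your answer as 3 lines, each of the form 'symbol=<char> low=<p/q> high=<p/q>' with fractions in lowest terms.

Answer: symbol=e low=3/5 high=1/1
symbol=c low=17/25 high=21/25
symbol=e low=97/125 high=21/25

Derivation:
Step 1: interval [0/1, 1/1), width = 1/1 - 0/1 = 1/1
  'b': [0/1 + 1/1*0/1, 0/1 + 1/1*1/5) = [0/1, 1/5)
  'c': [0/1 + 1/1*1/5, 0/1 + 1/1*3/5) = [1/5, 3/5)
  'e': [0/1 + 1/1*3/5, 0/1 + 1/1*1/1) = [3/5, 1/1) <- contains code 101/125
  emit 'e', narrow to [3/5, 1/1)
Step 2: interval [3/5, 1/1), width = 1/1 - 3/5 = 2/5
  'b': [3/5 + 2/5*0/1, 3/5 + 2/5*1/5) = [3/5, 17/25)
  'c': [3/5 + 2/5*1/5, 3/5 + 2/5*3/5) = [17/25, 21/25) <- contains code 101/125
  'e': [3/5 + 2/5*3/5, 3/5 + 2/5*1/1) = [21/25, 1/1)
  emit 'c', narrow to [17/25, 21/25)
Step 3: interval [17/25, 21/25), width = 21/25 - 17/25 = 4/25
  'b': [17/25 + 4/25*0/1, 17/25 + 4/25*1/5) = [17/25, 89/125)
  'c': [17/25 + 4/25*1/5, 17/25 + 4/25*3/5) = [89/125, 97/125)
  'e': [17/25 + 4/25*3/5, 17/25 + 4/25*1/1) = [97/125, 21/25) <- contains code 101/125
  emit 'e', narrow to [97/125, 21/25)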